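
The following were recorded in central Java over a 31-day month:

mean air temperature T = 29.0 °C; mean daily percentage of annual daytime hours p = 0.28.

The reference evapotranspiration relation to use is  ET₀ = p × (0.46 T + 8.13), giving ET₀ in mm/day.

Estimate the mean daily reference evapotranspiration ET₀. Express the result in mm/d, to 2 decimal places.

6.01 mm/d

ET₀ = 0.28 × (0.46 × 29.0 + 8.13) = 0.28 × 21.470 = 6.0116 mm/d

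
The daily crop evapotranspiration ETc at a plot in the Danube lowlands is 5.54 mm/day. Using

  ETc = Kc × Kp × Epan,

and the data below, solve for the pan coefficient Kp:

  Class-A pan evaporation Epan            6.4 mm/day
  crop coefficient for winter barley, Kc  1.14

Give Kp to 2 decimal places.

ETc = Kc × Kp × Epan  ⇒  Kp = ETc / (Kc × Epan)
Kp = 5.54 / (1.14 × 6.4) = 5.54 / 7.296 = 0.7593

0.76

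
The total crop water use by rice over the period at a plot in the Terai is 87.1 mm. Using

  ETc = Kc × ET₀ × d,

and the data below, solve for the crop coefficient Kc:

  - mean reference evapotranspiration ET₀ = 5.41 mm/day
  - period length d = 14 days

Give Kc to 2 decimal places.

ETc = Kc × ET₀ × d  ⇒  Kc = ETc / (ET₀ × d)
Kc = 87.1 / (5.41 × 14) = 87.1 / 75.74 = 1.1500

1.15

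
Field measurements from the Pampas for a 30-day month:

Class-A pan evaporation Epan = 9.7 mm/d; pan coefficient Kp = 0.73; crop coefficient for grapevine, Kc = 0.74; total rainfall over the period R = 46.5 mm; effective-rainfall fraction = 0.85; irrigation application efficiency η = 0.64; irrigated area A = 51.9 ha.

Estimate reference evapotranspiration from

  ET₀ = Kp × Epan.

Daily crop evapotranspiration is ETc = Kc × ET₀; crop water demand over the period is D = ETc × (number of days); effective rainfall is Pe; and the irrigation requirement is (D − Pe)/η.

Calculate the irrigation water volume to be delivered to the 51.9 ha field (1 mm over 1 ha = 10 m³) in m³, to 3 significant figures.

ET₀ = 0.73 × 9.7 = 7.0810 mm/d
ETc = Kc × ET₀ = 0.74 × 7.0810 = 5.2399 mm/d
Crop demand D = ETc × 30 d = 5.2399 × 30 = 157.197 mm
Pe = 0.85 × 46.5 = 39.525 mm
D − Pe = 157.197 − 39.525 = 117.672 mm
Gross irrigation = 117.672 / 0.64 = 183.863 mm
Volume = 183.863 mm × 51.9 ha × 10 = 95424.9 m³

95400 m³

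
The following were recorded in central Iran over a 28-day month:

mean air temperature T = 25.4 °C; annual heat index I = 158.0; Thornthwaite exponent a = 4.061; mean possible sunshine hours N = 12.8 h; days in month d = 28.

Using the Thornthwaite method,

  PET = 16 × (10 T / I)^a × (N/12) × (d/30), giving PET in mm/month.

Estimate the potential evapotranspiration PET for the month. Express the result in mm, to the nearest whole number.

10T/I = 10 × 25.4 / 158.0 = 1.6076
(10T/I)^a = 1.6076^4.061 = 6.8753
Uncorrected PET = 16 × 6.8753 = 110.005 mm
Correction = (N/12)(d/30) = (12.8/12)(28/30) = 0.9956
PET = 110.005 × 0.9956 = 109.521 mm/month

110 mm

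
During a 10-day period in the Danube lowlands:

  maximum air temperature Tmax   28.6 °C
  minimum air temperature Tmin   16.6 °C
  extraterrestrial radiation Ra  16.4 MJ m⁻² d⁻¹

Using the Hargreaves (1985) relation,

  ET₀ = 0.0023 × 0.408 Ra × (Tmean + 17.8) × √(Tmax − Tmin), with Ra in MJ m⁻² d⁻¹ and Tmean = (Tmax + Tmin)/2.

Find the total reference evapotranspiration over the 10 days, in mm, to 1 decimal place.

21.5 mm

Tmean = (28.6 + 16.6)/2 = 22.60 °C
0.408 Ra = 0.408 × 16.4 = 6.6912 mm/d equivalent
ET₀ = 0.0023 × 6.6912 × (22.60 + 17.8) × √12.0 = 0.0023 × 6.6912 × 40.40 × 3.4641 = 2.1538 mm/d
Over 10 days: 2.1538 × 10 = 21.538 mm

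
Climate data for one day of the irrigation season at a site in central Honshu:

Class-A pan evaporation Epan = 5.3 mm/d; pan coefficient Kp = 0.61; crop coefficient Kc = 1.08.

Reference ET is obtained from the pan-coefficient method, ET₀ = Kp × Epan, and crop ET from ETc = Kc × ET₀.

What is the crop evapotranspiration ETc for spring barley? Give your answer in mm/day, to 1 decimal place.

3.5 mm/day

ET₀ = 0.61 × 5.3 = 3.2330 mm/d
ETc = Kc × ET₀ = 1.08 × 3.2330 = 3.4916 mm/d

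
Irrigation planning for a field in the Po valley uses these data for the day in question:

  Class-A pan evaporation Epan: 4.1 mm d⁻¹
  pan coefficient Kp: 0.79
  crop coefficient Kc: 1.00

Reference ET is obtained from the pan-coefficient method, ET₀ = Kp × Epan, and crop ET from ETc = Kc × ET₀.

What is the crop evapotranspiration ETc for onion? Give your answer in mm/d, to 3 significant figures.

3.24 mm/d

ET₀ = 0.79 × 4.1 = 3.2390 mm/d
ETc = Kc × ET₀ = 1.00 × 3.2390 = 3.2390 mm/d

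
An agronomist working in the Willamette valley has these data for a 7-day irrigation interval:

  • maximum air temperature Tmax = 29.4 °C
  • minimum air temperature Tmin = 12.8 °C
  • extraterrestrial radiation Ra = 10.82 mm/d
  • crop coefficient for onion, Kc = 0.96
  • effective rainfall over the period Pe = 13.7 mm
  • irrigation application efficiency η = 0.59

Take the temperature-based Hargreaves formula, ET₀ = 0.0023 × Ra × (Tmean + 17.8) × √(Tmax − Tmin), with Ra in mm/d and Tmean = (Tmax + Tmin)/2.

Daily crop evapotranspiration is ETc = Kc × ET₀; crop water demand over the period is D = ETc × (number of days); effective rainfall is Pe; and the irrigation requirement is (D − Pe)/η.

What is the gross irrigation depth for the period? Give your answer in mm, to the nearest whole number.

22 mm

Tmean = (29.4 + 12.8)/2 = 21.10 °C
ET₀ = 0.0023 × 10.82 × (21.10 + 17.8) × √16.6 = 0.0023 × 10.82 × 38.90 × 4.0743 = 3.9442 mm/d
ETc = Kc × ET₀ = 0.96 × 3.9442 = 3.7864 mm/d
Crop demand D = ETc × 7 d = 3.7864 × 7 = 26.505 mm
D − Pe = 26.505 − 13.7 = 12.805 mm
Gross irrigation = 12.805 / 0.59 = 21.703 mm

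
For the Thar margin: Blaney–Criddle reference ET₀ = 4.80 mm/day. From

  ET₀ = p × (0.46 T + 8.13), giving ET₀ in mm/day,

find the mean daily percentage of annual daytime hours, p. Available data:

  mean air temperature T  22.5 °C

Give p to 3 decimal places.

0.260

p = ET₀ / (0.46 T + 8.13) = 4.80 / (0.46 × 22.5 + 8.13) = 4.80 / 18.480 = 0.2597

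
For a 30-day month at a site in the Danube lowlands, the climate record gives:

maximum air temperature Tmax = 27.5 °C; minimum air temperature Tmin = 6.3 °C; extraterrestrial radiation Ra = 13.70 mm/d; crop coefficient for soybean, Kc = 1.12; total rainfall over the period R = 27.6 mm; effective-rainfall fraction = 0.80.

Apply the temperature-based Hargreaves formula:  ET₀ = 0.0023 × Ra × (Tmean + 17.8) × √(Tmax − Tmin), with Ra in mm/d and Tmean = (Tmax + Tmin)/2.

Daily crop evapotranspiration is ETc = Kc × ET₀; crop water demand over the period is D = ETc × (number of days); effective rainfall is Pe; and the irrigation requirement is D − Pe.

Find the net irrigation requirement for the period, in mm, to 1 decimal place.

Tmean = (27.5 + 6.3)/2 = 16.90 °C
ET₀ = 0.0023 × 13.70 × (16.90 + 17.8) × √21.2 = 0.0023 × 13.70 × 34.70 × 4.6043 = 5.0343 mm/d
ETc = Kc × ET₀ = 1.12 × 5.0343 = 5.6384 mm/d
Crop demand D = ETc × 30 d = 5.6384 × 30 = 169.152 mm
Pe = 0.80 × 27.6 = 22.080 mm
D − Pe = 169.152 − 22.080 = 147.072 mm

147.1 mm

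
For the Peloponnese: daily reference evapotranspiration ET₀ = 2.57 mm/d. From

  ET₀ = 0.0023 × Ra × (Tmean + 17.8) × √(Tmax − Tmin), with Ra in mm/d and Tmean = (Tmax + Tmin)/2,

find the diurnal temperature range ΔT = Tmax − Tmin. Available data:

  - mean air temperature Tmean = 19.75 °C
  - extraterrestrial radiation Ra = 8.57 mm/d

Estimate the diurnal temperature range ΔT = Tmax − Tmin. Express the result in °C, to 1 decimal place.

12.1 °C

√ΔT = ET₀ / [0.0023 × Ra × (Tmean+17.8)] = 2.57 / (0.0023 × 8.57 × 37.55) = 3.4723
ΔT = 3.4723² = 12.057 °C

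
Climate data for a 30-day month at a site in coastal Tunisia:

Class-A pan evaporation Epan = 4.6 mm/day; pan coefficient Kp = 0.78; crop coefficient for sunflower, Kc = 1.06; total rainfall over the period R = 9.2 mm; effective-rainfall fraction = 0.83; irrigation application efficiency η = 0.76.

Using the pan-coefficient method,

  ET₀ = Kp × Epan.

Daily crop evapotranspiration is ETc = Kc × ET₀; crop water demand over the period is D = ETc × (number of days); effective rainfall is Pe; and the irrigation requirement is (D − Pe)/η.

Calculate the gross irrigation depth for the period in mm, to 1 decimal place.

ET₀ = 0.78 × 4.6 = 3.5880 mm/d
ETc = Kc × ET₀ = 1.06 × 3.5880 = 3.8033 mm/d
Crop demand D = ETc × 30 d = 3.8033 × 30 = 114.099 mm
Pe = 0.83 × 9.2 = 7.636 mm
D − Pe = 114.099 − 7.636 = 106.463 mm
Gross irrigation = 106.463 / 0.76 = 140.083 mm

140.1 mm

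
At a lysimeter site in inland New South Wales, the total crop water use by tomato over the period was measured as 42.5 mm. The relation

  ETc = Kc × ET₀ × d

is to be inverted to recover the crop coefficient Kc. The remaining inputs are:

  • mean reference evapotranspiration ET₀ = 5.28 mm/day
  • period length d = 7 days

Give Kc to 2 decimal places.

ETc = Kc × ET₀ × d  ⇒  Kc = ETc / (ET₀ × d)
Kc = 42.5 / (5.28 × 7) = 42.5 / 36.96 = 1.1499

1.15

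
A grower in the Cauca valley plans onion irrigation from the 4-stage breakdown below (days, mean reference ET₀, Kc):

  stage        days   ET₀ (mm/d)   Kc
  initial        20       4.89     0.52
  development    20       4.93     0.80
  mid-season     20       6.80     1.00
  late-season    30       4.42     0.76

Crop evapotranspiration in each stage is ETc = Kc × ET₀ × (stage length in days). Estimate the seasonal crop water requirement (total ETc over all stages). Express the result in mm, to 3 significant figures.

367 mm

initial: 0.52 × 4.89 × 20 = 50.86 mm
development: 0.80 × 4.93 × 20 = 78.88 mm
mid-season: 1.00 × 6.80 × 20 = 136.00 mm
late-season: 0.76 × 4.42 × 30 = 100.78 mm
Seasonal total = 366.52 mm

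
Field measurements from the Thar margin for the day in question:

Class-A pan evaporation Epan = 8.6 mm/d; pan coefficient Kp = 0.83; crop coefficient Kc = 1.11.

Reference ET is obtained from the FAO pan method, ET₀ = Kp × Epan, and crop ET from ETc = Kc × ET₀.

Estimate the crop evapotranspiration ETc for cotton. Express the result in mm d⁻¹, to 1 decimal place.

ET₀ = 0.83 × 8.6 = 7.1380 mm/d
ETc = Kc × ET₀ = 1.11 × 7.1380 = 7.9232 mm/d

7.9 mm d⁻¹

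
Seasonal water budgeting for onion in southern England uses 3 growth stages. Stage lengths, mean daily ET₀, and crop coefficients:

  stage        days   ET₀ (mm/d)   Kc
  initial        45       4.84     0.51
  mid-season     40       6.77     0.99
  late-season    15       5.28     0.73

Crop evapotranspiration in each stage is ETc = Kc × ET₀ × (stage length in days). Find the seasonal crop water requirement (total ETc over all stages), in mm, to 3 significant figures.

initial: 0.51 × 4.84 × 45 = 111.08 mm
mid-season: 0.99 × 6.77 × 40 = 268.09 mm
late-season: 0.73 × 5.28 × 15 = 57.82 mm
Seasonal total = 436.99 mm

437 mm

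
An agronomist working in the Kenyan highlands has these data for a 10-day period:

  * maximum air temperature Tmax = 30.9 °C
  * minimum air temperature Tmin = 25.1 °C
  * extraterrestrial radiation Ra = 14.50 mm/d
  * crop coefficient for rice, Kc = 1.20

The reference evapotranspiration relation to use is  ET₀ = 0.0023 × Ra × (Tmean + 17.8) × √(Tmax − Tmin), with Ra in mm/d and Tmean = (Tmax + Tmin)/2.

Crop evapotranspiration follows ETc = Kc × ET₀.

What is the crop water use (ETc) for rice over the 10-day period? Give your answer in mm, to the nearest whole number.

Tmean = (30.9 + 25.1)/2 = 28.00 °C
ET₀ = 0.0023 × 14.50 × (28.00 + 17.8) × √5.8 = 0.0023 × 14.50 × 45.80 × 2.4083 = 3.6785 mm/d
ETc = Kc × ET₀ = 1.20 × 3.6785 = 4.4142 mm/d
Over 10 days: 4.4142 × 10 = 44.142 mm

44 mm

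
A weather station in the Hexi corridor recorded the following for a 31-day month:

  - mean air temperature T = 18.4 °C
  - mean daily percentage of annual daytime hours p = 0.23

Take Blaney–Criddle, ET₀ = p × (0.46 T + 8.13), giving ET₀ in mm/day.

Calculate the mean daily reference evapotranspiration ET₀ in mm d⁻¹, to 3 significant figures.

ET₀ = 0.23 × (0.46 × 18.4 + 8.13) = 0.23 × 16.594 = 3.8166 mm/d

3.82 mm d⁻¹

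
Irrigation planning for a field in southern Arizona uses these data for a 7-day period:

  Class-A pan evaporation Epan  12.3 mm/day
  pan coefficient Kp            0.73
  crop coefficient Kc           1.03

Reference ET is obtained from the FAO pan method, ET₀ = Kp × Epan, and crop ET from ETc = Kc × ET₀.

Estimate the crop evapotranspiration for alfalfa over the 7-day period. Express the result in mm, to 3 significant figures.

ET₀ = 0.73 × 12.3 = 8.9790 mm/d
ETc = Kc × ET₀ = 1.03 × 8.9790 = 9.2484 mm/d
Over 7 days: 9.2484 × 7 = 64.739 mm

64.7 mm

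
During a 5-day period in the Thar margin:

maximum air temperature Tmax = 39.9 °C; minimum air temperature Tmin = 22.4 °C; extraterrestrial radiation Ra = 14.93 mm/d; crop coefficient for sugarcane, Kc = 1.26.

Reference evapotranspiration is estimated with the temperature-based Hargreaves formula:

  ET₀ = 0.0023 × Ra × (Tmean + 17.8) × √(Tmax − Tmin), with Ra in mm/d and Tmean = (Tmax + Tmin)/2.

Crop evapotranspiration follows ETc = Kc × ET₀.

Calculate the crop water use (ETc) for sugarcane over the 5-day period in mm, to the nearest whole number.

44 mm

Tmean = (39.9 + 22.4)/2 = 31.15 °C
ET₀ = 0.0023 × 14.93 × (31.15 + 17.8) × √17.5 = 0.0023 × 14.93 × 48.95 × 4.1833 = 7.0317 mm/d
ETc = Kc × ET₀ = 1.26 × 7.0317 = 8.8599 mm/d
Over 5 days: 8.8599 × 5 = 44.300 mm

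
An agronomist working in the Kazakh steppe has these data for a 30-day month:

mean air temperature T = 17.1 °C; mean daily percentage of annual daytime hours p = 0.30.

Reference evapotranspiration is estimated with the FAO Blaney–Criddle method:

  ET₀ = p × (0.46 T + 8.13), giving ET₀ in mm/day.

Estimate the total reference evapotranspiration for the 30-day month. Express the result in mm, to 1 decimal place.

144.0 mm

ET₀ = 0.30 × (0.46 × 17.1 + 8.13) = 0.30 × 15.996 = 4.7988 mm/d
Monthly total = 4.7988 × 30 = 143.964 mm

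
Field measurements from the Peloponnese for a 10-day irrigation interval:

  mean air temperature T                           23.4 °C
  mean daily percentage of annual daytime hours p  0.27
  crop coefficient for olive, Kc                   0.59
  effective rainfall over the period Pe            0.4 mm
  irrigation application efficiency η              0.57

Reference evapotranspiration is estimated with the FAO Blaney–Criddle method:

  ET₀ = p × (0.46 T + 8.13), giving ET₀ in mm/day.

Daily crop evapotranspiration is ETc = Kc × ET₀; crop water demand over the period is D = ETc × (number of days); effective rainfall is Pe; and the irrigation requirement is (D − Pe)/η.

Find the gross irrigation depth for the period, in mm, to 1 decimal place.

52.1 mm

ET₀ = 0.27 × (0.46 × 23.4 + 8.13) = 0.27 × 18.894 = 5.1014 mm/d
ETc = Kc × ET₀ = 0.59 × 5.1014 = 3.0098 mm/d
Crop demand D = ETc × 10 d = 3.0098 × 10 = 30.098 mm
D − Pe = 30.098 − 0.4 = 29.698 mm
Gross irrigation = 29.698 / 0.57 = 52.102 mm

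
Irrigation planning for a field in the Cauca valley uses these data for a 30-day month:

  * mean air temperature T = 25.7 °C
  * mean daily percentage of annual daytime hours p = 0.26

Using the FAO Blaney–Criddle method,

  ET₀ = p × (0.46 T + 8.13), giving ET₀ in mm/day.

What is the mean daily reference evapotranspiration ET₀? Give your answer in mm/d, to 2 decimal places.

ET₀ = 0.26 × (0.46 × 25.7 + 8.13) = 0.26 × 19.952 = 5.1875 mm/d

5.19 mm/d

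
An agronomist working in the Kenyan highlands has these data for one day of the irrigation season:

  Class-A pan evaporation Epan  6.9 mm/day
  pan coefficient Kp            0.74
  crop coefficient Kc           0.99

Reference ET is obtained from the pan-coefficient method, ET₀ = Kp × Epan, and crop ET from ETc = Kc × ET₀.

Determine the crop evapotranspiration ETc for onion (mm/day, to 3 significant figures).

5.05 mm/day

ET₀ = 0.74 × 6.9 = 5.1060 mm/d
ETc = Kc × ET₀ = 0.99 × 5.1060 = 5.0549 mm/d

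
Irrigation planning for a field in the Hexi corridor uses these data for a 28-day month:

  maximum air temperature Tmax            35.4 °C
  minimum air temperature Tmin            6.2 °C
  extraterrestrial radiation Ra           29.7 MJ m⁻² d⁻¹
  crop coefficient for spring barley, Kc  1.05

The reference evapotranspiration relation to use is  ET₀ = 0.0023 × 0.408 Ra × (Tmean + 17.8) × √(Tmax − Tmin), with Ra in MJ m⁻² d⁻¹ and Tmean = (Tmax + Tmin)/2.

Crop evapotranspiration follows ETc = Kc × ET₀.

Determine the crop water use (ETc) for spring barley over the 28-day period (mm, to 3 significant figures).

Tmean = (35.4 + 6.2)/2 = 20.80 °C
0.408 Ra = 0.408 × 29.7 = 12.1176 mm/d equivalent
ET₀ = 0.0023 × 12.1176 × (20.80 + 17.8) × √29.2 = 0.0023 × 12.1176 × 38.60 × 5.4037 = 5.8133 mm/d
ETc = Kc × ET₀ = 1.05 × 5.8133 = 6.1040 mm/d
Over 28 days: 6.1040 × 28 = 170.912 mm

171 mm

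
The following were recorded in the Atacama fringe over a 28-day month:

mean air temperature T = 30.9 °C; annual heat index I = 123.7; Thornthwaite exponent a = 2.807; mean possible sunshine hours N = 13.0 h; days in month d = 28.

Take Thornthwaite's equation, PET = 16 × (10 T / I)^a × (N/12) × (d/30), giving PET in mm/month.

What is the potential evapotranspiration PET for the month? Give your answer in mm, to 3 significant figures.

211 mm

10T/I = 10 × 30.9 / 123.7 = 2.4980
(10T/I)^a = 2.4980^2.807 = 13.0630
Uncorrected PET = 16 × 13.0630 = 209.008 mm
Correction = (N/12)(d/30) = (13.0/12)(28/30) = 1.0111
PET = 209.008 × 1.0111 = 211.328 mm/month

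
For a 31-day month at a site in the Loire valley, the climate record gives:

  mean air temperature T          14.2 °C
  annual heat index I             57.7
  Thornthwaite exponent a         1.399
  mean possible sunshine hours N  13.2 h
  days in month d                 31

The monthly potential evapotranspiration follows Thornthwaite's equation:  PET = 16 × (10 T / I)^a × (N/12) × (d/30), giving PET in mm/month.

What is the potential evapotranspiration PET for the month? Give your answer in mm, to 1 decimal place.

64.1 mm

10T/I = 10 × 14.2 / 57.7 = 2.4610
(10T/I)^a = 2.4610^1.399 = 3.5250
Uncorrected PET = 16 × 3.5250 = 56.400 mm
Correction = (N/12)(d/30) = (13.2/12)(31/30) = 1.1367
PET = 56.400 × 1.1367 = 64.110 mm/month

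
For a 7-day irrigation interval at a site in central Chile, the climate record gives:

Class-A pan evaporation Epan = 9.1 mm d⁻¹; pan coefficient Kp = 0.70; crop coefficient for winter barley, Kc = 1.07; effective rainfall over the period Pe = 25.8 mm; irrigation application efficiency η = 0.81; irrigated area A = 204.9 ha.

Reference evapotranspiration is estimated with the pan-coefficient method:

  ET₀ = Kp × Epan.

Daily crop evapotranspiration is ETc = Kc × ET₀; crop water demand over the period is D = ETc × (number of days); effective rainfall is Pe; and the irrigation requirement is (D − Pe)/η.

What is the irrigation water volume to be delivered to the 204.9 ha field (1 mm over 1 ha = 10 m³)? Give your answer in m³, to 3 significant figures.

ET₀ = 0.70 × 9.1 = 6.3700 mm/d
ETc = Kc × ET₀ = 1.07 × 6.3700 = 6.8159 mm/d
Crop demand D = ETc × 7 d = 6.8159 × 7 = 47.711 mm
D − Pe = 47.711 − 25.8 = 21.911 mm
Gross irrigation = 21.911 / 0.81 = 27.051 mm
Volume = 27.051 mm × 204.9 ha × 10 = 55427.5 m³

55400 m³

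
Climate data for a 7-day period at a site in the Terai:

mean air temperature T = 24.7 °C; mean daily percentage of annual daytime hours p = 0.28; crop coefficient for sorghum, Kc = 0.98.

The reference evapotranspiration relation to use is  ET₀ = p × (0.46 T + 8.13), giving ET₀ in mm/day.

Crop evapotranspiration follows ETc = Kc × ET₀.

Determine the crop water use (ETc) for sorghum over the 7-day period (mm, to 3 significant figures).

ET₀ = 0.28 × (0.46 × 24.7 + 8.13) = 0.28 × 19.492 = 5.4578 mm/d
ETc = Kc × ET₀ = 0.98 × 5.4578 = 5.3486 mm/d
Over 7 days: 5.3486 × 7 = 37.440 mm

37.4 mm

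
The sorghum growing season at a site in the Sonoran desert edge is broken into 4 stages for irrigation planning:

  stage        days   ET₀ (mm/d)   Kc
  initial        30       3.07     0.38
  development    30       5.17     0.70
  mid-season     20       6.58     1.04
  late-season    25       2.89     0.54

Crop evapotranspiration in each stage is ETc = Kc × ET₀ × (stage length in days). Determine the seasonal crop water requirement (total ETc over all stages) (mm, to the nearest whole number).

initial: 0.38 × 3.07 × 30 = 35.00 mm
development: 0.70 × 5.17 × 30 = 108.57 mm
mid-season: 1.04 × 6.58 × 20 = 136.86 mm
late-season: 0.54 × 2.89 × 25 = 39.02 mm
Seasonal total = 319.45 mm

319 mm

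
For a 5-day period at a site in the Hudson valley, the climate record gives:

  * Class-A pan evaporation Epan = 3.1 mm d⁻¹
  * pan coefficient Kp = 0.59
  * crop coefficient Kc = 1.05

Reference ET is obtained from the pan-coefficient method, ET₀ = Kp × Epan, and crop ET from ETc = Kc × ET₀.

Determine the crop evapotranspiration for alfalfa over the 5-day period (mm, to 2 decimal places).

ET₀ = 0.59 × 3.1 = 1.8290 mm/d
ETc = Kc × ET₀ = 1.05 × 1.8290 = 1.9205 mm/d
Over 5 days: 1.9205 × 5 = 9.603 mm

9.60 mm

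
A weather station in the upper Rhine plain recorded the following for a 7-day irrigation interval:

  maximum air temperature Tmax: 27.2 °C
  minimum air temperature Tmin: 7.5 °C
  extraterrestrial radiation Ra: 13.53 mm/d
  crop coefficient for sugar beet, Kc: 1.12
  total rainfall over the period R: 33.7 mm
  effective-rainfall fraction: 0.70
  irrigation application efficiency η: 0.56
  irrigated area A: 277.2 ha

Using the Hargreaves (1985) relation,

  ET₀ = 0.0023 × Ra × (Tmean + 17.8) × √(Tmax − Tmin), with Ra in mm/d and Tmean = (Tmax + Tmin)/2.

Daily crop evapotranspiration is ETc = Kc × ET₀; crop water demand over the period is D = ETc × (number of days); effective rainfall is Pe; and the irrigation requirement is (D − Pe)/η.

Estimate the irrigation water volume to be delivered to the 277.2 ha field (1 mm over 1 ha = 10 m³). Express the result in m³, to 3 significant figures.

71600 m³

Tmean = (27.2 + 7.5)/2 = 17.35 °C
ET₀ = 0.0023 × 13.53 × (17.35 + 17.8) × √19.7 = 0.0023 × 13.53 × 35.15 × 4.4385 = 4.8550 mm/d
ETc = Kc × ET₀ = 1.12 × 4.8550 = 5.4376 mm/d
Crop demand D = ETc × 7 d = 5.4376 × 7 = 38.063 mm
Pe = 0.70 × 33.7 = 23.590 mm
D − Pe = 38.063 − 23.590 = 14.473 mm
Gross irrigation = 14.473 / 0.56 = 25.845 mm
Volume = 25.845 mm × 277.2 ha × 10 = 71642.3 m³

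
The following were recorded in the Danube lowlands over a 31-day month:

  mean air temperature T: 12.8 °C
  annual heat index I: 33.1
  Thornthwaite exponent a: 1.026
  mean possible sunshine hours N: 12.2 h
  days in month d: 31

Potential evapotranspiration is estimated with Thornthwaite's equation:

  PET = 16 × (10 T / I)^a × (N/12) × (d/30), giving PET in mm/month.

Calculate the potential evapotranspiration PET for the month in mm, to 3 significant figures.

67.3 mm

10T/I = 10 × 12.8 / 33.1 = 3.8671
(10T/I)^a = 3.8671^1.026 = 4.0055
Uncorrected PET = 16 × 4.0055 = 64.088 mm
Correction = (N/12)(d/30) = (12.2/12)(31/30) = 1.0506
PET = 64.088 × 1.0506 = 67.331 mm/month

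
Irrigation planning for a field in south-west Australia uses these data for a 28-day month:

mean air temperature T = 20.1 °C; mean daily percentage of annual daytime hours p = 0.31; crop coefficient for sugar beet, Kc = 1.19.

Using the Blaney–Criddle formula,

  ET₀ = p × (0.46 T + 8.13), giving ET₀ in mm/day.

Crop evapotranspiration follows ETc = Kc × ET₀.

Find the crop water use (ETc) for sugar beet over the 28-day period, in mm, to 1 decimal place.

ET₀ = 0.31 × (0.46 × 20.1 + 8.13) = 0.31 × 17.376 = 5.3866 mm/d
ETc = Kc × ET₀ = 1.19 × 5.3866 = 6.4101 mm/d
Over 28 days: 6.4101 × 28 = 179.483 mm

179.5 mm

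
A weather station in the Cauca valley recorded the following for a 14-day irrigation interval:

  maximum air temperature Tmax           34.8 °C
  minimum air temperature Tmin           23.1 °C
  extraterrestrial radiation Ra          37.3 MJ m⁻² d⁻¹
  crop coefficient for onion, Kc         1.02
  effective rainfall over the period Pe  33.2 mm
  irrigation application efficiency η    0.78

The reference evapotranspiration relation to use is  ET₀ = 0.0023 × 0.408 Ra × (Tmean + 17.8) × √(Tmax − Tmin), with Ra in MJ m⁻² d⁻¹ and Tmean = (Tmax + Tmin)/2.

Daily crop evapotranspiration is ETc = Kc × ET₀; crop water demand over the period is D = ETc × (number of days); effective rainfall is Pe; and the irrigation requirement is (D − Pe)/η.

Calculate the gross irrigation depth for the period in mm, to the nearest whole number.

Tmean = (34.8 + 23.1)/2 = 28.95 °C
0.408 Ra = 0.408 × 37.3 = 15.2184 mm/d equivalent
ET₀ = 0.0023 × 15.2184 × (28.95 + 17.8) × √11.7 = 0.0023 × 15.2184 × 46.75 × 3.4205 = 5.5972 mm/d
ETc = Kc × ET₀ = 1.02 × 5.5972 = 5.7091 mm/d
Crop demand D = ETc × 14 d = 5.7091 × 14 = 79.927 mm
D − Pe = 79.927 − 33.2 = 46.727 mm
Gross irrigation = 46.727 / 0.78 = 59.906 mm

60 mm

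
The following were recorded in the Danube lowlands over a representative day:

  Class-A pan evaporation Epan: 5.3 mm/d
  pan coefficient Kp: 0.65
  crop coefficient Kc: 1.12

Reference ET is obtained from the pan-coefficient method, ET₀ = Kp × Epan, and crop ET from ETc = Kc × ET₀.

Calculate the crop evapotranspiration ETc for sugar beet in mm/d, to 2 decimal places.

3.86 mm/d

ET₀ = 0.65 × 5.3 = 3.4450 mm/d
ETc = Kc × ET₀ = 1.12 × 3.4450 = 3.8584 mm/d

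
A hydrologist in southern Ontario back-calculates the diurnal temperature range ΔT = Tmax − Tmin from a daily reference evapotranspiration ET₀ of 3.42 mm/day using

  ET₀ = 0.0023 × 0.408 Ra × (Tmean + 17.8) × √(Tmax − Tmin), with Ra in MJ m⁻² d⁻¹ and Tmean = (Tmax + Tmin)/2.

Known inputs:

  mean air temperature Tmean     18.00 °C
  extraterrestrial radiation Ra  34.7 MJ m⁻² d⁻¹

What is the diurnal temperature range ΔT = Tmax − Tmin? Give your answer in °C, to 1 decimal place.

8.6 °C

√ΔT = ET₀ / [0.0023 × 0.408 × Ra × (Tmean+17.8)] = 3.42 / (0.0023 × 14.1576 × 35.80) = 2.9338
ΔT = 2.9338² = 8.607 °C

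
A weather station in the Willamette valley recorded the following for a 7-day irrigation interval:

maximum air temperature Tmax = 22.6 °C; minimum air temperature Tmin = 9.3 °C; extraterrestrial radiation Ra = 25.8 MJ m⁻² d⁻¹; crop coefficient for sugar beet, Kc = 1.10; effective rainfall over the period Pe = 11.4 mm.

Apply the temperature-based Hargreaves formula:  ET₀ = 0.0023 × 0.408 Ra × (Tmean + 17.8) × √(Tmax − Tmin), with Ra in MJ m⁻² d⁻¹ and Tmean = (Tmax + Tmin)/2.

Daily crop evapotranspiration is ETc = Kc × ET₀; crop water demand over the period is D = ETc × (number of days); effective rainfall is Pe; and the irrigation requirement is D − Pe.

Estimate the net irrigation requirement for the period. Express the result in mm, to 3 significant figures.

Tmean = (22.6 + 9.3)/2 = 15.95 °C
0.408 Ra = 0.408 × 25.8 = 10.5264 mm/d equivalent
ET₀ = 0.0023 × 10.5264 × (15.95 + 17.8) × √13.3 = 0.0023 × 10.5264 × 33.75 × 3.6469 = 2.9799 mm/d
ETc = Kc × ET₀ = 1.10 × 2.9799 = 3.2779 mm/d
Crop demand D = ETc × 7 d = 3.2779 × 7 = 22.945 mm
D − Pe = 22.945 − 11.4 = 11.545 mm

11.5 mm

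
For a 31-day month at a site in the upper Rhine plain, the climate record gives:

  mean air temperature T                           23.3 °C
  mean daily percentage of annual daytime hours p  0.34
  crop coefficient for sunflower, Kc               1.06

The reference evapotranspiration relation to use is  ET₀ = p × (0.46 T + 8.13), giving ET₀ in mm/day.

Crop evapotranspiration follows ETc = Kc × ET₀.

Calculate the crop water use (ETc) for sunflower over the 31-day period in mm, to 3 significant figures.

ET₀ = 0.34 × (0.46 × 23.3 + 8.13) = 0.34 × 18.848 = 6.4083 mm/d
ETc = Kc × ET₀ = 1.06 × 6.4083 = 6.7928 mm/d
Over 31 days: 6.7928 × 31 = 210.577 mm

211 mm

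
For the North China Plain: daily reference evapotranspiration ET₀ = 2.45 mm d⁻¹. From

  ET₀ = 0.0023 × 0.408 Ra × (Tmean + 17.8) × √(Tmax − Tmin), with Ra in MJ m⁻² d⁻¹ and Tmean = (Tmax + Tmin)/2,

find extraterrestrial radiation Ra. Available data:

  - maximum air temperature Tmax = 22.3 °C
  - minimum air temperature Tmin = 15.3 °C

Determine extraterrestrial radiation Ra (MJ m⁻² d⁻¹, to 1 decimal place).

27.0 MJ m⁻² d⁻¹

Tmean = (22.3+15.3)/2 = 18.80 °C; ΔT = 7.0
Ra = ET₀ / [0.0023 × 0.408 × (Tmean+17.8) × √ΔT]
   = 2.45 / (0.0023 × 0.408 × 36.60 × 2.6458) = 26.961 MJ m⁻² d⁻¹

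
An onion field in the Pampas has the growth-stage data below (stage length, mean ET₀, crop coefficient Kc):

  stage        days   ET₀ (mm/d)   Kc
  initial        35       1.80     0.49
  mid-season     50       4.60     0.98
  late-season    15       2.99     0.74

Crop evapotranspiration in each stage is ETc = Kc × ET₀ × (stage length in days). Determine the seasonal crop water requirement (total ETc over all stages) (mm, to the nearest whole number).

289 mm

initial: 0.49 × 1.80 × 35 = 30.87 mm
mid-season: 0.98 × 4.60 × 50 = 225.40 mm
late-season: 0.74 × 2.99 × 15 = 33.19 mm
Seasonal total = 289.46 mm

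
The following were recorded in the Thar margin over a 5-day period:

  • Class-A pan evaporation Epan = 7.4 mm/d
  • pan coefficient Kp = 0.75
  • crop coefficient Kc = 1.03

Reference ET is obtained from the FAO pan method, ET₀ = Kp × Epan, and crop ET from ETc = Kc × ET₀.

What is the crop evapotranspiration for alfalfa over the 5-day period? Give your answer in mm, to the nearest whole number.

29 mm

ET₀ = 0.75 × 7.4 = 5.5500 mm/d
ETc = Kc × ET₀ = 1.03 × 5.5500 = 5.7165 mm/d
Over 5 days: 5.7165 × 5 = 28.583 mm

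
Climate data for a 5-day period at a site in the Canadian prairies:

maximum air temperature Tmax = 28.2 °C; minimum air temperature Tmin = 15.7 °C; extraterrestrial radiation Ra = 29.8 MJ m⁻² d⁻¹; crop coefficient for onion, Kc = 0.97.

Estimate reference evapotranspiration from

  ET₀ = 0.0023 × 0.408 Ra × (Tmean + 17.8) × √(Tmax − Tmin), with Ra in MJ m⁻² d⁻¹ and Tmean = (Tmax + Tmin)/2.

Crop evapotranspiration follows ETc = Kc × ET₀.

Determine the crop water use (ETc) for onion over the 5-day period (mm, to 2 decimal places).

19.06 mm

Tmean = (28.2 + 15.7)/2 = 21.95 °C
0.408 Ra = 0.408 × 29.8 = 12.1584 mm/d equivalent
ET₀ = 0.0023 × 12.1584 × (21.95 + 17.8) × √12.5 = 0.0023 × 12.1584 × 39.75 × 3.5355 = 3.9300 mm/d
ETc = Kc × ET₀ = 0.97 × 3.9300 = 3.8121 mm/d
Over 5 days: 3.8121 × 5 = 19.061 mm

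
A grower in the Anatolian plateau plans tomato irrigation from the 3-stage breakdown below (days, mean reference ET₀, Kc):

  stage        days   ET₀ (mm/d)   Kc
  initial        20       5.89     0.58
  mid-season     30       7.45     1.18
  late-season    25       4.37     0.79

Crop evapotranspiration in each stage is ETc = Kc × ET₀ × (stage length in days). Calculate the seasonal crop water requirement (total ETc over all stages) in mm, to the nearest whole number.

418 mm

initial: 0.58 × 5.89 × 20 = 68.32 mm
mid-season: 1.18 × 7.45 × 30 = 263.73 mm
late-season: 0.79 × 4.37 × 25 = 86.31 mm
Seasonal total = 418.36 mm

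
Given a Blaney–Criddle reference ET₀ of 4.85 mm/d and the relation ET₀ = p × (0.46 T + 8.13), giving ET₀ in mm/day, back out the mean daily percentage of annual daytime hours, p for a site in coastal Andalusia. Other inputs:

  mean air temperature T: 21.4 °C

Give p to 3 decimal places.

p = ET₀ / (0.46 T + 8.13) = 4.85 / (0.46 × 21.4 + 8.13) = 4.85 / 17.974 = 0.2698

0.270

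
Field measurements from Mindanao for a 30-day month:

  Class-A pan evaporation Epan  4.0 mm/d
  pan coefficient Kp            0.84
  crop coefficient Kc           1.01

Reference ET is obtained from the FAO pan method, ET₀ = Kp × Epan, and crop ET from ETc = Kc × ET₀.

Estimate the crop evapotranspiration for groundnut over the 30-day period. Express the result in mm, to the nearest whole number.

ET₀ = 0.84 × 4.0 = 3.3600 mm/d
ETc = Kc × ET₀ = 1.01 × 3.3600 = 3.3936 mm/d
Over 30 days: 3.3936 × 30 = 101.808 mm

102 mm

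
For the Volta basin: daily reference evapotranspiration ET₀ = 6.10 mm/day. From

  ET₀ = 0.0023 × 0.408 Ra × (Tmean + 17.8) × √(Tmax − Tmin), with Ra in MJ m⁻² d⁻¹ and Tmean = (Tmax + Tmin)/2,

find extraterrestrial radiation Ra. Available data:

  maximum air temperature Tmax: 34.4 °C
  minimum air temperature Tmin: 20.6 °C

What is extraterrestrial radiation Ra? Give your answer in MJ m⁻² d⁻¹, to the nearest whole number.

39 MJ m⁻² d⁻¹

Tmean = (34.4+20.6)/2 = 27.50 °C; ΔT = 13.8
Ra = ET₀ / [0.0023 × 0.408 × (Tmean+17.8) × √ΔT]
   = 6.10 / (0.0023 × 0.408 × 45.30 × 3.7148) = 38.629 MJ m⁻² d⁻¹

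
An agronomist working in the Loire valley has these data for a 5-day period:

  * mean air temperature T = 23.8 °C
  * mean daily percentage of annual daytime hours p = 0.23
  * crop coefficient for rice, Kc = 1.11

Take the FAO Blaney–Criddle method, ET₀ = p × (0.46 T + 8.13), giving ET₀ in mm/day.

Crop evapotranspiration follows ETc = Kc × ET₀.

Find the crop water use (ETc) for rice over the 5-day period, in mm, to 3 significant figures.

ET₀ = 0.23 × (0.46 × 23.8 + 8.13) = 0.23 × 19.078 = 4.3879 mm/d
ETc = Kc × ET₀ = 1.11 × 4.3879 = 4.8706 mm/d
Over 5 days: 4.8706 × 5 = 24.353 mm

24.4 mm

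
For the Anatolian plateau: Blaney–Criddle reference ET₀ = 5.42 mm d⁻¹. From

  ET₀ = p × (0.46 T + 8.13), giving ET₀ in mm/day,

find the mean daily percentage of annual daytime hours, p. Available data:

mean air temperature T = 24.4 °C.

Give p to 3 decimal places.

p = ET₀ / (0.46 T + 8.13) = 5.42 / (0.46 × 24.4 + 8.13) = 5.42 / 19.354 = 0.2800

0.280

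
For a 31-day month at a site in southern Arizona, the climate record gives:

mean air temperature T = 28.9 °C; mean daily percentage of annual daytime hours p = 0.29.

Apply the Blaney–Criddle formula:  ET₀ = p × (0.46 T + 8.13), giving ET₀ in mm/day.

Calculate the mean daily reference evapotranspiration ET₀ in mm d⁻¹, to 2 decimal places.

ET₀ = 0.29 × (0.46 × 28.9 + 8.13) = 0.29 × 21.424 = 6.2130 mm/d

6.21 mm d⁻¹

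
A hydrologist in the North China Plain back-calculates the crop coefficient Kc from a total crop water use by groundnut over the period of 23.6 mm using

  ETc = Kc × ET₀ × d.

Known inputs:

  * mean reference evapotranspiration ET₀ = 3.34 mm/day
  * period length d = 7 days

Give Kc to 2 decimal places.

ETc = Kc × ET₀ × d  ⇒  Kc = ETc / (ET₀ × d)
Kc = 23.6 / (3.34 × 7) = 23.6 / 23.38 = 1.0094

1.01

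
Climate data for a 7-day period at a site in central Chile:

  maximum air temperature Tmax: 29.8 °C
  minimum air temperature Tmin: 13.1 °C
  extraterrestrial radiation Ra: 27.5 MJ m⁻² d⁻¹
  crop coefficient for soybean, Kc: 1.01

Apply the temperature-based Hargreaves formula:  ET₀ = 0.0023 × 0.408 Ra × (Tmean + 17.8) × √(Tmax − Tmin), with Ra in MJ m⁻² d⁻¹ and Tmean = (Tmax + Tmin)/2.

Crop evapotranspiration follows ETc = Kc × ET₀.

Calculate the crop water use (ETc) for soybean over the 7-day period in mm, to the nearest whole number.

29 mm

Tmean = (29.8 + 13.1)/2 = 21.45 °C
0.408 Ra = 0.408 × 27.5 = 11.2200 mm/d equivalent
ET₀ = 0.0023 × 11.2200 × (21.45 + 17.8) × √16.7 = 0.0023 × 11.2200 × 39.25 × 4.0866 = 4.1393 mm/d
ETc = Kc × ET₀ = 1.01 × 4.1393 = 4.1807 mm/d
Over 7 days: 4.1807 × 7 = 29.265 mm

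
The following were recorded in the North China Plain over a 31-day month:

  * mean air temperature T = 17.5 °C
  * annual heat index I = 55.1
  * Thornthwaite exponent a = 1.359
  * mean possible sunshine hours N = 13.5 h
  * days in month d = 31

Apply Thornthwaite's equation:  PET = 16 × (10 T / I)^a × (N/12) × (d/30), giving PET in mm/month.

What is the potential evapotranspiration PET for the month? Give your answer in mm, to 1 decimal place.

89.4 mm

10T/I = 10 × 17.5 / 55.1 = 3.1760
(10T/I)^a = 3.1760^1.359 = 4.8090
Uncorrected PET = 16 × 4.8090 = 76.944 mm
Correction = (N/12)(d/30) = (13.5/12)(31/30) = 1.1625
PET = 76.944 × 1.1625 = 89.447 mm/month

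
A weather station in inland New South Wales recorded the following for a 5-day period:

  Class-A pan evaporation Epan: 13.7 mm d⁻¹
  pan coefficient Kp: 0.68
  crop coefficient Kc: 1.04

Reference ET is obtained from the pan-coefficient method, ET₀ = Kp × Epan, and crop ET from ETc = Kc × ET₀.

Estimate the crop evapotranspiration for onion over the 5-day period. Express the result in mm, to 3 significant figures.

ET₀ = 0.68 × 13.7 = 9.3160 mm/d
ETc = Kc × ET₀ = 1.04 × 9.3160 = 9.6886 mm/d
Over 5 days: 9.6886 × 5 = 48.443 mm

48.4 mm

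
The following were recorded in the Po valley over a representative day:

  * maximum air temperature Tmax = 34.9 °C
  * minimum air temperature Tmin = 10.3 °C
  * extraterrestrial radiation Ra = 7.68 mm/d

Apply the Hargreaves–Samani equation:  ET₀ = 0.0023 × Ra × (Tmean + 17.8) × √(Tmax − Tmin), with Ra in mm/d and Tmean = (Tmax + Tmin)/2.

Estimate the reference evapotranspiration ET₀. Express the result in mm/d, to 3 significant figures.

Tmean = (34.9 + 10.3)/2 = 22.60 °C
ET₀ = 0.0023 × 7.68 × (22.60 + 17.8) × √24.6 = 0.0023 × 7.68 × 40.40 × 4.9598 = 3.5394 mm/d

3.54 mm/d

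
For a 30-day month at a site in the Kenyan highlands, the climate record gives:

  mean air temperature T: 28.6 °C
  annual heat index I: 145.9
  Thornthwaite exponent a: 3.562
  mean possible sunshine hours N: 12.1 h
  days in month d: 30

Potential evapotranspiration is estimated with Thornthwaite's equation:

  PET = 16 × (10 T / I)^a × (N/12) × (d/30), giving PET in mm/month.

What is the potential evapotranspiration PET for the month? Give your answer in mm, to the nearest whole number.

10T/I = 10 × 28.6 / 145.9 = 1.9602
(10T/I)^a = 1.9602^3.562 = 10.9945
Uncorrected PET = 16 × 10.9945 = 175.912 mm
Correction = (N/12)(d/30) = (12.1/12)(30/30) = 1.0083
PET = 175.912 × 1.0083 = 177.372 mm/month

177 mm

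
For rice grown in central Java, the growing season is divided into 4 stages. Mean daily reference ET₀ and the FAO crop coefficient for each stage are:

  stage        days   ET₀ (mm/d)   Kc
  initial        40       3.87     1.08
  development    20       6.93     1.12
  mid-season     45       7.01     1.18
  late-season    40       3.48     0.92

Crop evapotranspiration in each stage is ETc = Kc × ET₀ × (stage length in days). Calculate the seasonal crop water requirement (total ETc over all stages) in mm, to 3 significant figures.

initial: 1.08 × 3.87 × 40 = 167.18 mm
development: 1.12 × 6.93 × 20 = 155.23 mm
mid-season: 1.18 × 7.01 × 45 = 372.23 mm
late-season: 0.92 × 3.48 × 40 = 128.06 mm
Seasonal total = 822.70 mm

823 mm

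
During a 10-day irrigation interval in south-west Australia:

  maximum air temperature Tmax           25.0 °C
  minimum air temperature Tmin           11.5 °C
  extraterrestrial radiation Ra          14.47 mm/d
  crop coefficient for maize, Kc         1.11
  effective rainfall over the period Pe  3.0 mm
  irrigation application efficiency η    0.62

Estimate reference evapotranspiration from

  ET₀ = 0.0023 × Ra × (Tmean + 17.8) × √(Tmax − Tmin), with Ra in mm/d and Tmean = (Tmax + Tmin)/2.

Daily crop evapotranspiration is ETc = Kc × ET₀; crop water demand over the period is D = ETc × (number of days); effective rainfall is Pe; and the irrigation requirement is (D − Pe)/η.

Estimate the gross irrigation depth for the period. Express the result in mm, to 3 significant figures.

74.1 mm

Tmean = (25.0 + 11.5)/2 = 18.25 °C
ET₀ = 0.0023 × 14.47 × (18.25 + 17.8) × √13.5 = 0.0023 × 14.47 × 36.05 × 3.6742 = 4.4082 mm/d
ETc = Kc × ET₀ = 1.11 × 4.4082 = 4.8931 mm/d
Crop demand D = ETc × 10 d = 4.8931 × 10 = 48.931 mm
D − Pe = 48.931 − 3.0 = 45.931 mm
Gross irrigation = 45.931 / 0.62 = 74.082 mm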